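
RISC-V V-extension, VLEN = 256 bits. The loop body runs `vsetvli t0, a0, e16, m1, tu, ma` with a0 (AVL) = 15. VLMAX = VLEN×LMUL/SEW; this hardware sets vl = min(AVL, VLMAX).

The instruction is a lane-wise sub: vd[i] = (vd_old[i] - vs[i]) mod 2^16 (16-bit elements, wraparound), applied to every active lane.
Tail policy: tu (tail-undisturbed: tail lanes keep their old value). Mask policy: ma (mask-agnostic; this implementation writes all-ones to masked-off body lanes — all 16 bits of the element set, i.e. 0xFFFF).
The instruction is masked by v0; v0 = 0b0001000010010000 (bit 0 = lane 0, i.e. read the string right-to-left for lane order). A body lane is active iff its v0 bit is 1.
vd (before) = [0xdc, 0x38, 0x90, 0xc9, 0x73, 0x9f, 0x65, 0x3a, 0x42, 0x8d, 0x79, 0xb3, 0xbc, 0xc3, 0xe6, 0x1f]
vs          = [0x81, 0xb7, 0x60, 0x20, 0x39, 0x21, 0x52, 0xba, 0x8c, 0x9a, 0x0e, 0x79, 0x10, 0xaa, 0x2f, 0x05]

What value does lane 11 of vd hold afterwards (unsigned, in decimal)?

vd[11] = 65535

VLMAX = (256 × 1) / 16 = 16 lanes
vl ← min(15, 16) = 15
lane  0: mask-off/ones ⇒ 0xffff
lane  1: mask-off/ones ⇒ 0xffff
lane  2: mask-off/ones ⇒ 0xffff
lane  3: mask-off/ones ⇒ 0xffff
lane  4: sub(0x73,0x39) ⇒ 0x3a
lane  5: mask-off/ones ⇒ 0xffff
lane  6: mask-off/ones ⇒ 0xffff
lane  7: sub(0x3a,0xba) ⇒ 0xff80
lane  8: mask-off/ones ⇒ 0xffff
lane  9: mask-off/ones ⇒ 0xffff
lane 10: mask-off/ones ⇒ 0xffff
lane 11: mask-off/ones ⇒ 0xffff
lane 12: sub(0xbc,0x10) ⇒ 0xac
lane 13: mask-off/ones ⇒ 0xffff
lane 14: mask-off/ones ⇒ 0xffff
lane 15: tail/keep ⇒ 0x1f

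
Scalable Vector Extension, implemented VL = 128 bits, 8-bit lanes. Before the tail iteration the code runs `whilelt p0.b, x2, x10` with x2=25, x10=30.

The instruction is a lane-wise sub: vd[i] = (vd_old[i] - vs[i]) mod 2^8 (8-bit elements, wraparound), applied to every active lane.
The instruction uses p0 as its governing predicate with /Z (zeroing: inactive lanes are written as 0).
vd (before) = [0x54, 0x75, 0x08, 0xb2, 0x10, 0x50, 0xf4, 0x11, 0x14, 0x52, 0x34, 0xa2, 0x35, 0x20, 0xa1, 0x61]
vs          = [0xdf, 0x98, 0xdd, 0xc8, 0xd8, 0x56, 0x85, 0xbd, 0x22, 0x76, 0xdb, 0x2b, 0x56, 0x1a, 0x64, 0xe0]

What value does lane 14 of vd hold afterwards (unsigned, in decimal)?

128-bit reg / 8-bit elem → 16 lanes
whilelt: lane j active iff 25+j < 30 → j < 5 → 5 active
[0] sub(0x54,0xdf) = 0x75
[1] sub(0x75,0x98) = 0xdd
[2] sub(0x08,0xdd) = 0x2b
[3] sub(0xb2,0xc8) = 0xea
[4] sub(0x10,0xd8) = 0x38
[5] tail/zero = 0x00
[6] tail/zero = 0x00
[7] tail/zero = 0x00
[8] tail/zero = 0x00
[9] tail/zero = 0x00
[10] tail/zero = 0x00
[11] tail/zero = 0x00
[12] tail/zero = 0x00
[13] tail/zero = 0x00
[14] tail/zero = 0x00
[15] tail/zero = 0x00

vd[14] = 0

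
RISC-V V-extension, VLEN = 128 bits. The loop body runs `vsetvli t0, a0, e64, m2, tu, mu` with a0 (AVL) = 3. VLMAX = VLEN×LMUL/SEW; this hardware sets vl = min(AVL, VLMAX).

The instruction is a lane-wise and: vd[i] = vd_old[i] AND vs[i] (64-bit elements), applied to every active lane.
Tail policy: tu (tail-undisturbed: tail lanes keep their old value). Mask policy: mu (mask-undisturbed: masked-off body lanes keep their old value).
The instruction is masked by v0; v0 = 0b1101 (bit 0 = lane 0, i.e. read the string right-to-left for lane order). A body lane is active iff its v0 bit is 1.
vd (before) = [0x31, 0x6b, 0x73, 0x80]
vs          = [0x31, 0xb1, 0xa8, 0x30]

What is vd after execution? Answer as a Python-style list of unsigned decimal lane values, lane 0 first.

vd = [49, 107, 32, 128]

VLMAX = VLEN×LMUL/SEW = 128×2/64 = 4
AVL=3 ≤ VLMAX=4, so vl = 3
[0] and(0x31,0x31) = 0x31
[1] mask-off/keep = 0x6b
[2] and(0x73,0xa8) = 0x20
[3] tail/keep = 0x80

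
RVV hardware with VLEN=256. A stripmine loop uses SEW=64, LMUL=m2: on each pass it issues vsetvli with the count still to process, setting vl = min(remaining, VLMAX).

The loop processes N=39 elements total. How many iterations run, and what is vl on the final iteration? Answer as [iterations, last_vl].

VLMAX = (256 × 2) / 64 = 8 lanes
39 elements at 8/iter → 5 passes, remainder 7 on the last

[iterations, last_vl] = [5, 7]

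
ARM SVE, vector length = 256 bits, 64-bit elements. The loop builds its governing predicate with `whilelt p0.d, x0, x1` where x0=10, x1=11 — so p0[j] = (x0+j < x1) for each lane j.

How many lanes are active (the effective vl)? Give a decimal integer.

vl = 1

lane count: 256 div 64 = 4
active while 10+j < 11, i.e. j ∈ [0,1) capped at 4 ⇒ 1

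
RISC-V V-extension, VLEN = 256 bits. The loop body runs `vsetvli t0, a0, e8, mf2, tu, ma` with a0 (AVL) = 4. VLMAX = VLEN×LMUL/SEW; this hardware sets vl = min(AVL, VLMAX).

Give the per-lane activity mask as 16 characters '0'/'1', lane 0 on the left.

VLMAX = VLEN×LMUL/SEW = 256×1/2/8 = 16
AVL=4 ≤ VLMAX=16, so vl = 4
bits (lane 0 leftmost): 1111000000000000

predicate = 1111000000000000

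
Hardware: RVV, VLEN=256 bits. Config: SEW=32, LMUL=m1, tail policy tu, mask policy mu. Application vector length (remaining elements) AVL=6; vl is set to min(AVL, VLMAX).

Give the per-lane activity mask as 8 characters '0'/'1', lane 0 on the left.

predicate = 11111100

VLMAX = (256 × 1) / 32 = 8 lanes
vl = min(AVL, VLMAX) = min(6, 8) = 6
bits (lane 0 leftmost): 11111100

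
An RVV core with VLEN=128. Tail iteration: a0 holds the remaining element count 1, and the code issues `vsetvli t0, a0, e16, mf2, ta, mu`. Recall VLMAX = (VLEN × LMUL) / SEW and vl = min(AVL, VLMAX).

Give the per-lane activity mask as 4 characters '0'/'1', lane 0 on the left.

VLMAX = VLEN×LMUL/SEW = 128×1/2/16 = 4
AVL=1 ≤ VLMAX=4, so vl = 1
bits (lane 0 leftmost): 1000

predicate = 1000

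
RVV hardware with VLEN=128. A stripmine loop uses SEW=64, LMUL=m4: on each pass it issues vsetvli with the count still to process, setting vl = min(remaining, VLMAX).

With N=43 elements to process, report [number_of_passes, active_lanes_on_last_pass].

[iterations, last_vl] = [6, 3]

VLMAX = VLEN×LMUL/SEW = 128×4/64 = 8
43 elements at 8/iter → 6 passes, remainder 3 on the last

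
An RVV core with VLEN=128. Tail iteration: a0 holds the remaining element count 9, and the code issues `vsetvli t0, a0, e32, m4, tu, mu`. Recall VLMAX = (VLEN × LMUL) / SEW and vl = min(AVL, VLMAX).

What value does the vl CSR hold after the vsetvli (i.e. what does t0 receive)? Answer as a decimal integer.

vl = 9

VLMAX = VLEN×LMUL/SEW = 128×4/32 = 16
vl ← min(9, 16) = 9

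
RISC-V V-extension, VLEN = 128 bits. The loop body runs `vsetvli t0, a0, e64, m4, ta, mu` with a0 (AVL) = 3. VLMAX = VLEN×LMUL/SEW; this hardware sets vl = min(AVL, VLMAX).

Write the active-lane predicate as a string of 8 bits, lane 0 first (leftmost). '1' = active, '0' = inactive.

VLMAX = (128 × 4) / 64 = 8 lanes
vl = min(AVL, VLMAX) = min(3, 8) = 3
bits (lane 0 leftmost): 11100000

predicate = 11100000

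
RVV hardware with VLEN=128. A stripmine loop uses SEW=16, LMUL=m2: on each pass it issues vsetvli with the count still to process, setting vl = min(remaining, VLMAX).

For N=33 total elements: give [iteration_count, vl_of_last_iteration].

[iterations, last_vl] = [3, 1]

VLMAX = (128 × 2) / 16 = 16 lanes
N=33: ⌈33/16⌉ = 3 iters; last vl = 33 − 2×16 = 1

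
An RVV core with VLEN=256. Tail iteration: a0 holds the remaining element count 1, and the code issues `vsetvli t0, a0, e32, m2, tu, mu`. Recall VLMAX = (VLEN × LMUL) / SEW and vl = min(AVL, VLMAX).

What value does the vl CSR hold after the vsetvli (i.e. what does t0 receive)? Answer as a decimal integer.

vl = 1

VLMAX = (256 × 2) / 32 = 16 lanes
AVL=1 ≤ VLMAX=16, so vl = 1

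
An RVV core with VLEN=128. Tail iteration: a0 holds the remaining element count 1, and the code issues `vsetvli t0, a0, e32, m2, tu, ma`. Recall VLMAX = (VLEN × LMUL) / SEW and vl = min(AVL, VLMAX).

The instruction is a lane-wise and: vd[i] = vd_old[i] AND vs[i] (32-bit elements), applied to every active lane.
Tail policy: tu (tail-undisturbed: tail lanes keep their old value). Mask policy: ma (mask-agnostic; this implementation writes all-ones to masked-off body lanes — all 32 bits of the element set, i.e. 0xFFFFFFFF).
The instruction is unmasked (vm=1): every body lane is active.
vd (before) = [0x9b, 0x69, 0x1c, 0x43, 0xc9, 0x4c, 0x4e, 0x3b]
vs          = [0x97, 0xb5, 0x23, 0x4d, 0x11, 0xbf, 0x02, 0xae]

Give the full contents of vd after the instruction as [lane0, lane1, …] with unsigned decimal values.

VLMAX = (128 × 2) / 32 = 8 lanes
vl ← min(1, 8) = 1
  i=0: and(0x9b,0x97) → 147
  i=1: tail/keep → 105
  i=2: tail/keep → 28
  i=3: tail/keep → 67
  i=4: tail/keep → 201
  i=5: tail/keep → 76
  i=6: tail/keep → 78
  i=7: tail/keep → 59

vd = [147, 105, 28, 67, 201, 76, 78, 59]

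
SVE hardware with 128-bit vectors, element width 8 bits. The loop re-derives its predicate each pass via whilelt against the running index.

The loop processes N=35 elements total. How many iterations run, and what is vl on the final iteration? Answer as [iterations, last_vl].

[iterations, last_vl] = [3, 3]

128-bit reg / 8-bit elem → 16 lanes
iterations = ceil(35/16) = 3; final-pass vl = 3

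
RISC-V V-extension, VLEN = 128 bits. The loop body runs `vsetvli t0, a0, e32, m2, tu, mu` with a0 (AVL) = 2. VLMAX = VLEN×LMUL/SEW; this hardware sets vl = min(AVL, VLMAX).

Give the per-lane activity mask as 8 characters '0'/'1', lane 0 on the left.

lanes per group: 128·2/32 = 8
AVL=2 ≤ VLMAX=8, so vl = 2
bits (lane 0 leftmost): 11000000

predicate = 11000000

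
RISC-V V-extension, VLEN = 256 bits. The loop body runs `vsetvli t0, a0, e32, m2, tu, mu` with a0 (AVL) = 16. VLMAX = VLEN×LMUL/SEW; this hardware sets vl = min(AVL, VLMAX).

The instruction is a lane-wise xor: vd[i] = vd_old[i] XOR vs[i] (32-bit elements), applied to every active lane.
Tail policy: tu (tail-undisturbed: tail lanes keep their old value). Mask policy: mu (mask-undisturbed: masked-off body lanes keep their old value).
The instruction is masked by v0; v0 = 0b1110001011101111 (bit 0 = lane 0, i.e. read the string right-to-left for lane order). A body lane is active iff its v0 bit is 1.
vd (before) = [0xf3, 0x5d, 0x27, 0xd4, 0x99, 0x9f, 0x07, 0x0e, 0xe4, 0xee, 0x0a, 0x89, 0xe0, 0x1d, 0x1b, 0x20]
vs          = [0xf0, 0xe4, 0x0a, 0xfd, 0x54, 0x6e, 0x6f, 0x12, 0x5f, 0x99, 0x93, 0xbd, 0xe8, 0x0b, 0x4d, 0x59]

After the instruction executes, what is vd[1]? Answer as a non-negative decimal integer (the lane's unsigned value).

lanes per group: 256·2/32 = 16
vl ← min(16, 16) = 16
vd[0] xor(0xf3,0xf0) -> 0x03
vd[1] xor(0x5d,0xe4) -> 0xb9
vd[2] xor(0x27,0x0a) -> 0x2d
vd[3] xor(0xd4,0xfd) -> 0x29
vd[4] mask-off/keep -> 0x99
vd[5] xor(0x9f,0x6e) -> 0xf1
vd[6] xor(0x07,0x6f) -> 0x68
vd[7] xor(0x0e,0x12) -> 0x1c
vd[8] mask-off/keep -> 0xe4
vd[9] xor(0xee,0x99) -> 0x77
vd[10] mask-off/keep -> 0x0a
vd[11] mask-off/keep -> 0x89
vd[12] mask-off/keep -> 0xe0
vd[13] xor(0x1d,0x0b) -> 0x16
vd[14] xor(0x1b,0x4d) -> 0x56
vd[15] xor(0x20,0x59) -> 0x79

vd[1] = 185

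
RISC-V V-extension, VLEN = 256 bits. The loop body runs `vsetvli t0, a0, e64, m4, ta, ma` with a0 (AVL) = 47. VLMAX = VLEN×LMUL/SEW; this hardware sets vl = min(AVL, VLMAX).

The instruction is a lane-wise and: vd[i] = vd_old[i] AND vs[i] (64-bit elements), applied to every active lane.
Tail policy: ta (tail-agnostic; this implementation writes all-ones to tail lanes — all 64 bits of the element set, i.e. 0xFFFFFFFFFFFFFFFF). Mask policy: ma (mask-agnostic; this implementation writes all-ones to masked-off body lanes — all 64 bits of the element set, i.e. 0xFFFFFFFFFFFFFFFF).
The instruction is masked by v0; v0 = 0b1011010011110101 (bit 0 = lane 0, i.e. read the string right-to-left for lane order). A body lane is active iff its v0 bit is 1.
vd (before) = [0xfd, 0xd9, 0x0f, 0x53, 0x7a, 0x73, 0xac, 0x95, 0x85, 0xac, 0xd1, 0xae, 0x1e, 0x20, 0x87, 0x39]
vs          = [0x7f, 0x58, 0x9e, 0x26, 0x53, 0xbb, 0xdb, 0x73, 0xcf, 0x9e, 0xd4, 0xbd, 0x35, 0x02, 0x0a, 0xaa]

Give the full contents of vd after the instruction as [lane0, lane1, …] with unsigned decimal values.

lanes per group: 256·4/64 = 16
vl = min(AVL, VLMAX) = min(47, 16) = 16
lane  0: and(0xfd,0x7f) ⇒ 0x7d
lane  1: mask-off/ones ⇒ 0xffffffffffffffff
lane  2: and(0x0f,0x9e) ⇒ 0x0e
lane  3: mask-off/ones ⇒ 0xffffffffffffffff
lane  4: and(0x7a,0x53) ⇒ 0x52
lane  5: and(0x73,0xbb) ⇒ 0x33
lane  6: and(0xac,0xdb) ⇒ 0x88
lane  7: and(0x95,0x73) ⇒ 0x11
lane  8: mask-off/ones ⇒ 0xffffffffffffffff
lane  9: mask-off/ones ⇒ 0xffffffffffffffff
lane 10: and(0xd1,0xd4) ⇒ 0xd0
lane 11: mask-off/ones ⇒ 0xffffffffffffffff
lane 12: and(0x1e,0x35) ⇒ 0x14
lane 13: and(0x20,0x02) ⇒ 0x00
lane 14: mask-off/ones ⇒ 0xffffffffffffffff
lane 15: and(0x39,0xaa) ⇒ 0x28

vd = [125, 18446744073709551615, 14, 18446744073709551615, 82, 51, 136, 17, 18446744073709551615, 18446744073709551615, 208, 18446744073709551615, 20, 0, 18446744073709551615, 40]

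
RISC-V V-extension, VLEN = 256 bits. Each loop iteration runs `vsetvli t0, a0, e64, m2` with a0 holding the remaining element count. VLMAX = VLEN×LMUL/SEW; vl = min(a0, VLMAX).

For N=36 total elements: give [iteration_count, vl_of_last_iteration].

[iterations, last_vl] = [5, 4]

VLMAX = VLEN×LMUL/SEW = 256×2/64 = 8
36 elements at 8/iter → 5 passes, remainder 4 on the last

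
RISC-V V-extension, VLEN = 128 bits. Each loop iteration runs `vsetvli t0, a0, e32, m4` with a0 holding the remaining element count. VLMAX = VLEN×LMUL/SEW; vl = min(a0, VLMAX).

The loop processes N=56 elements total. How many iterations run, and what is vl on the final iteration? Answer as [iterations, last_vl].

[iterations, last_vl] = [4, 8]

VLMAX = (128 × 4) / 32 = 16 lanes
iterations = ceil(56/16) = 4; final-pass vl = 8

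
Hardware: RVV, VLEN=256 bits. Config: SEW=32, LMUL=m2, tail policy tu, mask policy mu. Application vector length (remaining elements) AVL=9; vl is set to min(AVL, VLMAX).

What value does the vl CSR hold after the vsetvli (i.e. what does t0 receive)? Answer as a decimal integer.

vl = 9

VLMAX = (256 × 2) / 32 = 16 lanes
vl ← min(9, 16) = 9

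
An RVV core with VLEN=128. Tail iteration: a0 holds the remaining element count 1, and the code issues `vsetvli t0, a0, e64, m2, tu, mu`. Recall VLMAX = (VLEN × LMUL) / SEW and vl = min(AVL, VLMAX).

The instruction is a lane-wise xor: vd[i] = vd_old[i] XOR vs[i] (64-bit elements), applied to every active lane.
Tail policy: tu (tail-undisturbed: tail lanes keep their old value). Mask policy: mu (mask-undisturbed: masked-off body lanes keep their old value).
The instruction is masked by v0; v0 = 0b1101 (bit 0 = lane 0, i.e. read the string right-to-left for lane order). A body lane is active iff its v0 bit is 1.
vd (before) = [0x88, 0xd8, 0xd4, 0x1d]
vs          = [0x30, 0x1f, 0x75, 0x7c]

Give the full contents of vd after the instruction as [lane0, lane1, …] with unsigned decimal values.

vd = [184, 216, 212, 29]

VLMAX = (128 × 2) / 64 = 4 lanes
AVL=1 ≤ VLMAX=4, so vl = 1
[0] xor(0x88,0x30) = 0xb8
[1] tail/keep = 0xd8
[2] tail/keep = 0xd4
[3] tail/keep = 0x1d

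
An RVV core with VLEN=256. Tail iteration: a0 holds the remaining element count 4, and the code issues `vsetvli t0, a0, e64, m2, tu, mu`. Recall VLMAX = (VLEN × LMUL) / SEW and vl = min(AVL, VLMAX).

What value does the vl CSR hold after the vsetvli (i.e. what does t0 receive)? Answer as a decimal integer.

VLMAX = (256 × 2) / 64 = 8 lanes
vl = min(AVL, VLMAX) = min(4, 8) = 4

vl = 4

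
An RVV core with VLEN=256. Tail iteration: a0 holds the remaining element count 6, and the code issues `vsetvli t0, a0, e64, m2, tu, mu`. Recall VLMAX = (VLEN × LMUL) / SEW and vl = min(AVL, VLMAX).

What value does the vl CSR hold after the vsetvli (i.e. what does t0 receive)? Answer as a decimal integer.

VLMAX = (256 × 2) / 64 = 8 lanes
vl ← min(6, 8) = 6

vl = 6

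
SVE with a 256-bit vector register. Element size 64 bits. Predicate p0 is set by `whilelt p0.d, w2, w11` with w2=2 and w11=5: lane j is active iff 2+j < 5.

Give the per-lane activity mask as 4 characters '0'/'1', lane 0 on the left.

256-bit reg / 64-bit elem → 4 lanes
p0[j] = (2+j < 5); true for j=0..2 → 3 lanes set
bits (lane 0 leftmost): 1110

predicate = 1110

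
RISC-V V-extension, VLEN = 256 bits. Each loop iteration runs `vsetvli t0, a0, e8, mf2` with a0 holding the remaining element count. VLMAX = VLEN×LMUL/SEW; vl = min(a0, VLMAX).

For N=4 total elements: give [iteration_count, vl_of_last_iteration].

lanes per group: 256·1/2/8 = 16
iterations = ceil(4/16) = 1; final-pass vl = 4

[iterations, last_vl] = [1, 4]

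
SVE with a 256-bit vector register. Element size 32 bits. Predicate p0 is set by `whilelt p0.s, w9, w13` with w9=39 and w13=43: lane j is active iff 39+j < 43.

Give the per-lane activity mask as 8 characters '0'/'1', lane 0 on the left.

register lanes = 256/32 = 8
whilelt: lane j active iff 39+j < 43 → j < 4 → 4 active
bits (lane 0 leftmost): 11110000

predicate = 11110000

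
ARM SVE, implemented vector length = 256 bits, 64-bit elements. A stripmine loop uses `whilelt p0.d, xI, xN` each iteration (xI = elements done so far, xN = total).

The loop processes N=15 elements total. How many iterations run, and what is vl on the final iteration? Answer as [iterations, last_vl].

register lanes = 256/64 = 4
N=15: ⌈15/4⌉ = 4 iters; last vl = 15 − 3×4 = 3

[iterations, last_vl] = [4, 3]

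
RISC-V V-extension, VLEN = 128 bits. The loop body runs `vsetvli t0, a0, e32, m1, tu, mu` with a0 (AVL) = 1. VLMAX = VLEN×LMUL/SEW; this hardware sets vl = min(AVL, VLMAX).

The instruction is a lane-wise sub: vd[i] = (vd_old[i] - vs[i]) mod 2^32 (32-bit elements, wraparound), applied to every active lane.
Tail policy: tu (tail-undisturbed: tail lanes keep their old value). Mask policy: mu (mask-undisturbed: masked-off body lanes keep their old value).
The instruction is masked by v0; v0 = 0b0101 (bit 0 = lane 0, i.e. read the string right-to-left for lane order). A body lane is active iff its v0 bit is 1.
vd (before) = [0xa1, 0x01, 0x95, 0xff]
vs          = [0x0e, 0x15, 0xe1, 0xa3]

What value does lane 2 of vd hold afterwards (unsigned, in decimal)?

lanes per group: 128·1/32 = 4
vl ← min(1, 4) = 1
vd[0] sub(0xa1,0x0e) -> 0x93
vd[1] tail/keep -> 0x01
vd[2] tail/keep -> 0x95
vd[3] tail/keep -> 0xff

vd[2] = 149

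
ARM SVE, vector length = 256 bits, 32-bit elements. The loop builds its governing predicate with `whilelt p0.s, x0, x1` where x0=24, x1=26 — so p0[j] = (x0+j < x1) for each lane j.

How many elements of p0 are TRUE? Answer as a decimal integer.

lane count: 256 div 32 = 8
whilelt: lane j active iff 24+j < 26 → j < 2 → 2 active

vl = 2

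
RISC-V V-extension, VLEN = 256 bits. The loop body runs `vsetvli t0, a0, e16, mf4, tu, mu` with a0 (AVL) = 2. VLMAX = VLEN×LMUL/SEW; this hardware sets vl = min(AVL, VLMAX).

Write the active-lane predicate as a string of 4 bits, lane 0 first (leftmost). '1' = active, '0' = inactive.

VLMAX = VLEN×LMUL/SEW = 256×1/4/16 = 4
vl = min(AVL, VLMAX) = min(2, 4) = 2
bits (lane 0 leftmost): 1100

predicate = 1100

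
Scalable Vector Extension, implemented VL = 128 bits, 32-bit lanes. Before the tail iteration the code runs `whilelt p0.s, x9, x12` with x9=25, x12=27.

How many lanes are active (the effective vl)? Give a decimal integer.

vl = 2

register lanes = 128/32 = 4
p0[j] = (25+j < 27); true for j=0..1 → 2 lanes set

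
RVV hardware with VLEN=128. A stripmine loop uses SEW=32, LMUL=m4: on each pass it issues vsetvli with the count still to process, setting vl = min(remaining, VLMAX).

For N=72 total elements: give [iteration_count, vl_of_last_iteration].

[iterations, last_vl] = [5, 8]

VLMAX = (128 × 4) / 32 = 16 lanes
N=72: ⌈72/16⌉ = 5 iters; last vl = 72 − 4×16 = 8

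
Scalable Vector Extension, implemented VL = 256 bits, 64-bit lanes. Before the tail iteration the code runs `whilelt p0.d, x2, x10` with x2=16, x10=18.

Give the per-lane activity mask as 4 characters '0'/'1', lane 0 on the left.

predicate = 1100

lane count: 256 div 64 = 4
active while 16+j < 18, i.e. j ∈ [0,2) capped at 4 ⇒ 2
bits (lane 0 leftmost): 1100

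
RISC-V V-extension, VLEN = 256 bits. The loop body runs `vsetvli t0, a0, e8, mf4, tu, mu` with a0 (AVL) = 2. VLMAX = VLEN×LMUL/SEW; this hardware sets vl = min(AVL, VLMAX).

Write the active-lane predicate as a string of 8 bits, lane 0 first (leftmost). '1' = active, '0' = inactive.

predicate = 11000000

VLMAX = (256 × 1/4) / 8 = 8 lanes
AVL=2 ≤ VLMAX=8, so vl = 2
bits (lane 0 leftmost): 11000000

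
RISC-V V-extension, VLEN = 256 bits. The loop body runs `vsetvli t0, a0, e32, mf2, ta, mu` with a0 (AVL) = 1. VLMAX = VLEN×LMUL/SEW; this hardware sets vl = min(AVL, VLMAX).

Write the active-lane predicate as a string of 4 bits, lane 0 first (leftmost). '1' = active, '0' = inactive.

VLMAX = (256 × 1/2) / 32 = 4 lanes
vl = min(AVL, VLMAX) = min(1, 4) = 1
bits (lane 0 leftmost): 1000

predicate = 1000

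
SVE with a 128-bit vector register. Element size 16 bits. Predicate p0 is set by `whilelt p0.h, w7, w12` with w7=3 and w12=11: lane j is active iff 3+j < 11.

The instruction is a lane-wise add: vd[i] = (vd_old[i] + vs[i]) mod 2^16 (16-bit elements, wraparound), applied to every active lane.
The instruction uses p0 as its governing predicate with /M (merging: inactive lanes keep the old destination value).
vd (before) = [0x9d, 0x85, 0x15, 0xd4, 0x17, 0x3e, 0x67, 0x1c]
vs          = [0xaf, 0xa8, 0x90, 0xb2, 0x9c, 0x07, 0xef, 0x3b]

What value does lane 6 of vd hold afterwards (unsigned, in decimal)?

register lanes = 128/16 = 8
p0[j] = (3+j < 11); true for j=0..7 → 8 lanes set
[0] add(0x9d,0xaf) = 0x14c
[1] add(0x85,0xa8) = 0x12d
[2] add(0x15,0x90) = 0xa5
[3] add(0xd4,0xb2) = 0x186
[4] add(0x17,0x9c) = 0xb3
[5] add(0x3e,0x07) = 0x45
[6] add(0x67,0xef) = 0x156
[7] add(0x1c,0x3b) = 0x57

vd[6] = 342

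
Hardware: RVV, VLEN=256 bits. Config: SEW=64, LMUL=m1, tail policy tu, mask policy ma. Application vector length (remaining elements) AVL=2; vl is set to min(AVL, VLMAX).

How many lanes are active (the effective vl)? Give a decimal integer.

VLMAX = VLEN×LMUL/SEW = 256×1/64 = 4
AVL=2 ≤ VLMAX=4, so vl = 2

vl = 2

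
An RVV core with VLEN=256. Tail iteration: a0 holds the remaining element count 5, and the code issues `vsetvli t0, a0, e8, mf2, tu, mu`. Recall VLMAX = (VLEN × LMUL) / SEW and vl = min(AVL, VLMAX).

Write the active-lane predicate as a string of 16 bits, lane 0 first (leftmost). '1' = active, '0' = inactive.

predicate = 1111100000000000

VLMAX = (256 × 1/2) / 8 = 16 lanes
vl = min(AVL, VLMAX) = min(5, 16) = 5
bits (lane 0 leftmost): 1111100000000000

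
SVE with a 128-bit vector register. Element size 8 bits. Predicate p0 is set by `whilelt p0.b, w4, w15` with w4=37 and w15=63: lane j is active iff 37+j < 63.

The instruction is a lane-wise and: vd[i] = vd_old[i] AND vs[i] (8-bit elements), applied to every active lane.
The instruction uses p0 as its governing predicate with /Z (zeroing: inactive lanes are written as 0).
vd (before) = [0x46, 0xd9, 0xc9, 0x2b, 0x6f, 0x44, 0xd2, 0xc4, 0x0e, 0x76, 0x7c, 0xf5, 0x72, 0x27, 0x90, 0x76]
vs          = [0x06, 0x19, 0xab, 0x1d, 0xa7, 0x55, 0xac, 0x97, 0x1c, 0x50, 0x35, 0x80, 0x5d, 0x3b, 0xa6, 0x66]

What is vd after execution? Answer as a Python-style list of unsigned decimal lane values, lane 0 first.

vd = [6, 25, 137, 9, 39, 68, 128, 132, 12, 80, 52, 128, 80, 35, 128, 102]

128-bit reg / 8-bit elem → 16 lanes
whilelt: lane j active iff 37+j < 63 → j < 26 → 16 active
lane  0: and(0x46,0x06) ⇒ 0x06
lane  1: and(0xd9,0x19) ⇒ 0x19
lane  2: and(0xc9,0xab) ⇒ 0x89
lane  3: and(0x2b,0x1d) ⇒ 0x09
lane  4: and(0x6f,0xa7) ⇒ 0x27
lane  5: and(0x44,0x55) ⇒ 0x44
lane  6: and(0xd2,0xac) ⇒ 0x80
lane  7: and(0xc4,0x97) ⇒ 0x84
lane  8: and(0x0e,0x1c) ⇒ 0x0c
lane  9: and(0x76,0x50) ⇒ 0x50
lane 10: and(0x7c,0x35) ⇒ 0x34
lane 11: and(0xf5,0x80) ⇒ 0x80
lane 12: and(0x72,0x5d) ⇒ 0x50
lane 13: and(0x27,0x3b) ⇒ 0x23
lane 14: and(0x90,0xa6) ⇒ 0x80
lane 15: and(0x76,0x66) ⇒ 0x66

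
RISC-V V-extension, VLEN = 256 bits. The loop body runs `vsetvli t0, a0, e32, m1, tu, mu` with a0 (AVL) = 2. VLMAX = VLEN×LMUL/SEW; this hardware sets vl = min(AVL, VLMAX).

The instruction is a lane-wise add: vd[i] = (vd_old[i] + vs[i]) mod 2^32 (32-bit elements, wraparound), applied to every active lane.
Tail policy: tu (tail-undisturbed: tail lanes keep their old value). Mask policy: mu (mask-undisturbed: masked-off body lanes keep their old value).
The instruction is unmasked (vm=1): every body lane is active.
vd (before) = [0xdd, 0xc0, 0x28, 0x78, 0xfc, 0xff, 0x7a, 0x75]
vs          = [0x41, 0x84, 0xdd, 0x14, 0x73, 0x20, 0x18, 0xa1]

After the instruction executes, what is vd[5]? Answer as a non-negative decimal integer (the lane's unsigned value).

VLMAX = VLEN×LMUL/SEW = 256×1/32 = 8
AVL=2 ≤ VLMAX=8, so vl = 2
vd[0] add(0xdd,0x41) -> 0x11e
vd[1] add(0xc0,0x84) -> 0x144
vd[2] tail/keep -> 0x28
vd[3] tail/keep -> 0x78
vd[4] tail/keep -> 0xfc
vd[5] tail/keep -> 0xff
vd[6] tail/keep -> 0x7a
vd[7] tail/keep -> 0x75

vd[5] = 255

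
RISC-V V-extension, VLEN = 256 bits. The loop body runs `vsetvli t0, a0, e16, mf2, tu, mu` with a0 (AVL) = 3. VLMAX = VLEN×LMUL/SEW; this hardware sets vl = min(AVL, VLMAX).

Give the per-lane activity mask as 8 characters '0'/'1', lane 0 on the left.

predicate = 11100000

VLMAX = VLEN×LMUL/SEW = 256×1/2/16 = 8
vl ← min(3, 8) = 3
bits (lane 0 leftmost): 11100000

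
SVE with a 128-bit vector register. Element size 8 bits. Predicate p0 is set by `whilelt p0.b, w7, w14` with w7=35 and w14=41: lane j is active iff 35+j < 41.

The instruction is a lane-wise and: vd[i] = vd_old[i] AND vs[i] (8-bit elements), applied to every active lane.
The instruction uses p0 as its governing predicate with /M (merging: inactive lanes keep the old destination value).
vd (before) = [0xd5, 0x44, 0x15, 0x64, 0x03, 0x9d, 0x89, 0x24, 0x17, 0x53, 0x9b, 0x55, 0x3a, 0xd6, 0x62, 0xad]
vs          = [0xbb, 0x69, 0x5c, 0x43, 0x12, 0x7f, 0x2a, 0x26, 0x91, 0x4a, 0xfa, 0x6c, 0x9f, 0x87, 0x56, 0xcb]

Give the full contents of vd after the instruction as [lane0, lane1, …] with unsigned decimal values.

register lanes = 128/8 = 16
whilelt: lane j active iff 35+j < 41 → j < 6 → 6 active
[0] and(0xd5,0xbb) = 0x91
[1] and(0x44,0x69) = 0x40
[2] and(0x15,0x5c) = 0x14
[3] and(0x64,0x43) = 0x40
[4] and(0x03,0x12) = 0x02
[5] and(0x9d,0x7f) = 0x1d
[6] tail/keep = 0x89
[7] tail/keep = 0x24
[8] tail/keep = 0x17
[9] tail/keep = 0x53
[10] tail/keep = 0x9b
[11] tail/keep = 0x55
[12] tail/keep = 0x3a
[13] tail/keep = 0xd6
[14] tail/keep = 0x62
[15] tail/keep = 0xad

vd = [145, 64, 20, 64, 2, 29, 137, 36, 23, 83, 155, 85, 58, 214, 98, 173]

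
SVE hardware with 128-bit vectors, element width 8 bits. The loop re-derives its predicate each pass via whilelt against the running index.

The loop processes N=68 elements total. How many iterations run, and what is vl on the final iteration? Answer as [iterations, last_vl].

register lanes = 128/8 = 16
68 elements at 16/iter → 5 passes, remainder 4 on the last

[iterations, last_vl] = [5, 4]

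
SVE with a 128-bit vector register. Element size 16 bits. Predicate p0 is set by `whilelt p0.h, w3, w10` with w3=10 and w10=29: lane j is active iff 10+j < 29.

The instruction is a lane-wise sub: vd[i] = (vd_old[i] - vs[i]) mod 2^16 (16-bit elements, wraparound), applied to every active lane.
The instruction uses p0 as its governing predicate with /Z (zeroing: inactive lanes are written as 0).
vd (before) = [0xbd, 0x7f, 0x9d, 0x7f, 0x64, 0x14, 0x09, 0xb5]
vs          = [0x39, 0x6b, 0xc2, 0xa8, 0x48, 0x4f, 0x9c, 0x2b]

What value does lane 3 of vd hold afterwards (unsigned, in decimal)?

lane count: 128 div 16 = 8
whilelt: lane j active iff 10+j < 29 → j < 19 → 8 active
lane  0: sub(0xbd,0x39) ⇒ 0x84
lane  1: sub(0x7f,0x6b) ⇒ 0x14
lane  2: sub(0x9d,0xc2) ⇒ 0xffdb
lane  3: sub(0x7f,0xa8) ⇒ 0xffd7
lane  4: sub(0x64,0x48) ⇒ 0x1c
lane  5: sub(0x14,0x4f) ⇒ 0xffc5
lane  6: sub(0x09,0x9c) ⇒ 0xff6d
lane  7: sub(0xb5,0x2b) ⇒ 0x8a

vd[3] = 65495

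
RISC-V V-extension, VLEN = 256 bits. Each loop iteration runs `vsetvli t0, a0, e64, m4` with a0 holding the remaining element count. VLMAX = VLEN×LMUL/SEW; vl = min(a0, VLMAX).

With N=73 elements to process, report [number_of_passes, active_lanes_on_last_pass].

lanes per group: 256·4/64 = 16
73 elements at 16/iter → 5 passes, remainder 9 on the last

[iterations, last_vl] = [5, 9]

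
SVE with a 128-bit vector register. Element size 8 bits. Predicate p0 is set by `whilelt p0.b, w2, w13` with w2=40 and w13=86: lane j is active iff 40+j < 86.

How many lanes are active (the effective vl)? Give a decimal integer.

lane count: 128 div 8 = 16
p0[j] = (40+j < 86); true for j=0..15 → 16 lanes set

vl = 16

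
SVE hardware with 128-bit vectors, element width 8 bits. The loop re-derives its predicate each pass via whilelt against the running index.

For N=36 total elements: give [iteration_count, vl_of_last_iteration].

[iterations, last_vl] = [3, 4]

128-bit reg / 8-bit elem → 16 lanes
36 elements at 16/iter → 3 passes, remainder 4 on the last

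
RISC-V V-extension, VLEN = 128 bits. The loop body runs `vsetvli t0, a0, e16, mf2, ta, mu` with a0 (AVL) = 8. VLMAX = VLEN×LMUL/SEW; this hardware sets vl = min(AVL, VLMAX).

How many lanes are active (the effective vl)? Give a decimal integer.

vl = 4

VLMAX = VLEN×LMUL/SEW = 128×1/2/16 = 4
AVL=8 > VLMAX=4, so vl = 4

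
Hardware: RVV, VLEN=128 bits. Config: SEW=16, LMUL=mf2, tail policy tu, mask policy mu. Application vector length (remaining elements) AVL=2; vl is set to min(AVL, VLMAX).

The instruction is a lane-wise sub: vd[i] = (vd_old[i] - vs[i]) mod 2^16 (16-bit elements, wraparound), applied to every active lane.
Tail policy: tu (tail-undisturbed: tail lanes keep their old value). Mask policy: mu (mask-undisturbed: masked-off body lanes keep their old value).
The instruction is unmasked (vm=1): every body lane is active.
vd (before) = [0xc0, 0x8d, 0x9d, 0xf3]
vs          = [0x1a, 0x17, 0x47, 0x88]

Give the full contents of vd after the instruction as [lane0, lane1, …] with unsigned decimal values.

VLMAX = VLEN×LMUL/SEW = 128×1/2/16 = 4
AVL=2 ≤ VLMAX=4, so vl = 2
lane  0: sub(0xc0,0x1a) ⇒ 0xa6
lane  1: sub(0x8d,0x17) ⇒ 0x76
lane  2: tail/keep ⇒ 0x9d
lane  3: tail/keep ⇒ 0xf3

vd = [166, 118, 157, 243]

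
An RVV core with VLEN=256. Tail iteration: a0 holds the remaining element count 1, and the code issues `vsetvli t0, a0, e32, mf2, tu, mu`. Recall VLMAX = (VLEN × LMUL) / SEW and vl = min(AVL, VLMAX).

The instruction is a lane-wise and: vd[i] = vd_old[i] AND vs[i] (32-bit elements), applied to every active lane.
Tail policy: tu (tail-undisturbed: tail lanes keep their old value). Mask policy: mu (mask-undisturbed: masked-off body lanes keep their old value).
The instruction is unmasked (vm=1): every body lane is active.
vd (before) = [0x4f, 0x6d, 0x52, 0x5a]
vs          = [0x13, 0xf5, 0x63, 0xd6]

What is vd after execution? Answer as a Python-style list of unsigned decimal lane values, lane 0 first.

vd = [3, 109, 82, 90]

VLMAX = (256 × 1/2) / 32 = 4 lanes
AVL=1 ≤ VLMAX=4, so vl = 1
[0] and(0x4f,0x13) = 0x03
[1] tail/keep = 0x6d
[2] tail/keep = 0x52
[3] tail/keep = 0x5a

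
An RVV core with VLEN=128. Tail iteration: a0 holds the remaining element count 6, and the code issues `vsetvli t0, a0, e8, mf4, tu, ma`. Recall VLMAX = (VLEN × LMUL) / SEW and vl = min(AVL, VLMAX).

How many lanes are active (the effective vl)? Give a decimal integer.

VLMAX = (128 × 1/4) / 8 = 4 lanes
vl = min(AVL, VLMAX) = min(6, 4) = 4

vl = 4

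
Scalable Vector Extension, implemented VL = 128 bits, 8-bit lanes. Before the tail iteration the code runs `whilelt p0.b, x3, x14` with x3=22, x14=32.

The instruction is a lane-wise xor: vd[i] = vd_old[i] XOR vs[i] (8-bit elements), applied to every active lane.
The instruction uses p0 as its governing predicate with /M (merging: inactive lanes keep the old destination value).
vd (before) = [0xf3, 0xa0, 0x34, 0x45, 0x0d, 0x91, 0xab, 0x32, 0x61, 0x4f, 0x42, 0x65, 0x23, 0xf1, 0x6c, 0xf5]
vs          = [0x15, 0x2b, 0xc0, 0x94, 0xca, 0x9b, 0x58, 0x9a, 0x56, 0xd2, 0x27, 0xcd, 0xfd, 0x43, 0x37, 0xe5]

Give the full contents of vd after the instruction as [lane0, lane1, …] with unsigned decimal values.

lane count: 128 div 8 = 16
whilelt: lane j active iff 22+j < 32 → j < 10 → 10 active
vd[0] xor(0xf3,0x15) -> 0xe6
vd[1] xor(0xa0,0x2b) -> 0x8b
vd[2] xor(0x34,0xc0) -> 0xf4
vd[3] xor(0x45,0x94) -> 0xd1
vd[4] xor(0x0d,0xca) -> 0xc7
vd[5] xor(0x91,0x9b) -> 0x0a
vd[6] xor(0xab,0x58) -> 0xf3
vd[7] xor(0x32,0x9a) -> 0xa8
vd[8] xor(0x61,0x56) -> 0x37
vd[9] xor(0x4f,0xd2) -> 0x9d
vd[10] tail/keep -> 0x42
vd[11] tail/keep -> 0x65
vd[12] tail/keep -> 0x23
vd[13] tail/keep -> 0xf1
vd[14] tail/keep -> 0x6c
vd[15] tail/keep -> 0xf5

vd = [230, 139, 244, 209, 199, 10, 243, 168, 55, 157, 66, 101, 35, 241, 108, 245]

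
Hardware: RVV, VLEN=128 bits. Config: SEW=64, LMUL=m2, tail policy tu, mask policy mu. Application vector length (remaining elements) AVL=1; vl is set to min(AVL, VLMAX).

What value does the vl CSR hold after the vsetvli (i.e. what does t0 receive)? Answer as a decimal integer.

vl = 1

VLMAX = VLEN×LMUL/SEW = 128×2/64 = 4
vl = min(AVL, VLMAX) = min(1, 4) = 1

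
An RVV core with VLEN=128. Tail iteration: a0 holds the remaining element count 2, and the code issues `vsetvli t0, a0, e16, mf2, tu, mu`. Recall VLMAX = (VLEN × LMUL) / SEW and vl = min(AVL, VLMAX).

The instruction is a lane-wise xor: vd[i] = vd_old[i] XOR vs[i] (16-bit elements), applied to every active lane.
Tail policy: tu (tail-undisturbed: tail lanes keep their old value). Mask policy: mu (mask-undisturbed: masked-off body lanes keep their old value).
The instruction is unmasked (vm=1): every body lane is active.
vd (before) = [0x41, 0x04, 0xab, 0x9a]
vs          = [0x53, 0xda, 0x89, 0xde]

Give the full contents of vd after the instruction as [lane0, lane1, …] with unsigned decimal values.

VLMAX = VLEN×LMUL/SEW = 128×1/2/16 = 4
AVL=2 ≤ VLMAX=4, so vl = 2
  i=0: xor(0x41,0x53) → 18
  i=1: xor(0x04,0xda) → 222
  i=2: tail/keep → 171
  i=3: tail/keep → 154

vd = [18, 222, 171, 154]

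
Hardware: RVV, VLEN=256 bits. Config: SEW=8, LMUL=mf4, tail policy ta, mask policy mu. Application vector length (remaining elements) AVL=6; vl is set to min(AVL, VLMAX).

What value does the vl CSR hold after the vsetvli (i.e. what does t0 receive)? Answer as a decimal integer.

vl = 6

lanes per group: 256·1/4/8 = 8
AVL=6 ≤ VLMAX=8, so vl = 6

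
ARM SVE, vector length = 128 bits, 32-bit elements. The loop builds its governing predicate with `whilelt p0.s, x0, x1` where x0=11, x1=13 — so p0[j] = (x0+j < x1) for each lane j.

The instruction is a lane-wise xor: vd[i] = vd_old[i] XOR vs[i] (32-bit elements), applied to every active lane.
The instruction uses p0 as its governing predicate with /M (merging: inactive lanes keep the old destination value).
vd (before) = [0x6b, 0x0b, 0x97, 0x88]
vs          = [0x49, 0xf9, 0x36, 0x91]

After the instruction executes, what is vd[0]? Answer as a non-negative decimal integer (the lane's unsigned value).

lane count: 128 div 32 = 4
whilelt: lane j active iff 11+j < 13 → j < 2 → 2 active
[0] xor(0x6b,0x49) = 0x22
[1] xor(0x0b,0xf9) = 0xf2
[2] tail/keep = 0x97
[3] tail/keep = 0x88

vd[0] = 34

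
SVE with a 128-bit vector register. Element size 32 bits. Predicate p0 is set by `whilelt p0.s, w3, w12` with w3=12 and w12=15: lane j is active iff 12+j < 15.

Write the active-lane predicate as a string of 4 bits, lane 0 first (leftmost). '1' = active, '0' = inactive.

predicate = 1110

lane count: 128 div 32 = 4
active while 12+j < 15, i.e. j ∈ [0,3) capped at 4 ⇒ 3
bits (lane 0 leftmost): 1110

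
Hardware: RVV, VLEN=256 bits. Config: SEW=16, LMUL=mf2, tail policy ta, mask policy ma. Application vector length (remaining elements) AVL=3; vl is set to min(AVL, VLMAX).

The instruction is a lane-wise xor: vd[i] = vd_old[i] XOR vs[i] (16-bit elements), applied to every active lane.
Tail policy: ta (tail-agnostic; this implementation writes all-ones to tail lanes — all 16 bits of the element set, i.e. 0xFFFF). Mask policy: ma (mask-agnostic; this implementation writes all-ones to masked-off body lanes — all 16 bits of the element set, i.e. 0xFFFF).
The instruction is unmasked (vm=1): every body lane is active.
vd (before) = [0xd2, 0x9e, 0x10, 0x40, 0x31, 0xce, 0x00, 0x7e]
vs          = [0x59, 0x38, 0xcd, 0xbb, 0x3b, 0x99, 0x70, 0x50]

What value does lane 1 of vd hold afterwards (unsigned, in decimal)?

lanes per group: 256·1/2/16 = 8
vl = min(AVL, VLMAX) = min(3, 8) = 3
lane  0: xor(0xd2,0x59) ⇒ 0x8b
lane  1: xor(0x9e,0x38) ⇒ 0xa6
lane  2: xor(0x10,0xcd) ⇒ 0xdd
lane  3: tail/ones ⇒ 0xffff
lane  4: tail/ones ⇒ 0xffff
lane  5: tail/ones ⇒ 0xffff
lane  6: tail/ones ⇒ 0xffff
lane  7: tail/ones ⇒ 0xffff

vd[1] = 166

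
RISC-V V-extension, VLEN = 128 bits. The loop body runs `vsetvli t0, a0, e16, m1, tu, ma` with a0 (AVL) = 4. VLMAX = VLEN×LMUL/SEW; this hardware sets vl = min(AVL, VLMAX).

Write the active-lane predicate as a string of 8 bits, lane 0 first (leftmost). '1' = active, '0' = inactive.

predicate = 11110000

VLMAX = (128 × 1) / 16 = 8 lanes
vl = min(AVL, VLMAX) = min(4, 8) = 4
bits (lane 0 leftmost): 11110000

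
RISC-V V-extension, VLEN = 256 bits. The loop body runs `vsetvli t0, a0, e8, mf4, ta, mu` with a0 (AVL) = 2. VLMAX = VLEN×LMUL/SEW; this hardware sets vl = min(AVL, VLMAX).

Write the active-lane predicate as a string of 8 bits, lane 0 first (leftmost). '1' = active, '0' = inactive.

predicate = 11000000

lanes per group: 256·1/4/8 = 8
AVL=2 ≤ VLMAX=8, so vl = 2
bits (lane 0 leftmost): 11000000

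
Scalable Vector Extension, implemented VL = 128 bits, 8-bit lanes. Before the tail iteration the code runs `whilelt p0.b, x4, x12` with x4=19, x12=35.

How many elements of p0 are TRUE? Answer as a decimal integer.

lane count: 128 div 8 = 16
p0[j] = (19+j < 35); true for j=0..15 → 16 lanes set

vl = 16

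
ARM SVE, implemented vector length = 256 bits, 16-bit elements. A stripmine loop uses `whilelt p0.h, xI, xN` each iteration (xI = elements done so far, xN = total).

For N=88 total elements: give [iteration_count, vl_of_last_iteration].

register lanes = 256/16 = 16
88 elements at 16/iter → 6 passes, remainder 8 on the last

[iterations, last_vl] = [6, 8]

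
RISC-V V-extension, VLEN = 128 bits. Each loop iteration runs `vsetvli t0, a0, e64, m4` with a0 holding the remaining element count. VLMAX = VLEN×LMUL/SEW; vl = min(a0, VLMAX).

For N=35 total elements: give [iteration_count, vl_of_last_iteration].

lanes per group: 128·4/64 = 8
iterations = ceil(35/8) = 5; final-pass vl = 3

[iterations, last_vl] = [5, 3]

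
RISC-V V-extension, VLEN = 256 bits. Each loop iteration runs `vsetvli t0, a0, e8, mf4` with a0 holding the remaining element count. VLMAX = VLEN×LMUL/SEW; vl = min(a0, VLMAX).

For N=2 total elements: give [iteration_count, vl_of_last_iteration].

lanes per group: 256·1/4/8 = 8
iterations = ceil(2/8) = 1; final-pass vl = 2

[iterations, last_vl] = [1, 2]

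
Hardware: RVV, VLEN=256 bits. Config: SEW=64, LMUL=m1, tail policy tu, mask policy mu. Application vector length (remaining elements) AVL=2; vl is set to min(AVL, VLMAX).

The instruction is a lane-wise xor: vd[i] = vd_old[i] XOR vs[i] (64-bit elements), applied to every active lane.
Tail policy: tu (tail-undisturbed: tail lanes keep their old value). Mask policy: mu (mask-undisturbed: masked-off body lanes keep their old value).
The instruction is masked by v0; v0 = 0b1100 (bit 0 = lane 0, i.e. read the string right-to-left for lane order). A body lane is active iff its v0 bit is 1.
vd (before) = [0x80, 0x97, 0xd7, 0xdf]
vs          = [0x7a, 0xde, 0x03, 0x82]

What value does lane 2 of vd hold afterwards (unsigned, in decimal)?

VLMAX = (256 × 1) / 64 = 4 lanes
vl = min(AVL, VLMAX) = min(2, 4) = 2
vd[0] mask-off/keep -> 0x80
vd[1] mask-off/keep -> 0x97
vd[2] tail/keep -> 0xd7
vd[3] tail/keep -> 0xdf

vd[2] = 215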